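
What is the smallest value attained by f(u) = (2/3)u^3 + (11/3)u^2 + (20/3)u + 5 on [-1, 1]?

4/3

f'(u) = 2u^2 + (22/3)u + 20/3, which has no zeros in [-1, 1].
Candidates: f(-1) = 4/3,  f(1) = 16.
The minimum over the interval is 4/3, attained at u = -1.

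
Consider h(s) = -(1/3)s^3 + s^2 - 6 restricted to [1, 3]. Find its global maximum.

-14/3

h'(s) = -s^2 + 2s, whose only zero in [1, 3] is s = 2.
Compare values at every candidate in [1, 3]: h(1) = -16/3, h(2) = -14/3, h(3) = -6.
The maximum over the interval is -14/3, attained at s = 2.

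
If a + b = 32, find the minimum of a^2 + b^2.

512

With a + b = 32, a^2 + b^2 = a^2 + (32 − a)^2.
The derivative 2a − 2(32 − a) = 4a − 64 vanishes at a = 16; second derivative 4 > 0, a minimum.
The minimum is 2·(16)^2 = 512.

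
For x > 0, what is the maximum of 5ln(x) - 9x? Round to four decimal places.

f'(x) = 5/x − 9 = 0 gives x = 5/9.
f''(x) = -5/x², which is negative for x > 0, so this is a local maximum.
f(5/9) = 5·ln(5/9) - 5 ≈ -7.9389.

-7.9389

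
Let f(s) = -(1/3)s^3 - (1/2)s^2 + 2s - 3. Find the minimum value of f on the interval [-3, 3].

-21/2

f'(s) = -s^2 - s + 2, which vanishes at s = -2 and s = 1.
Compare values at every candidate in [-3, 3]: f(-3) = -9/2, f(-2) = -19/3, f(1) = -11/6, f(3) = -21/2.
Hence the absolute minimum is -21/2 at s = 3.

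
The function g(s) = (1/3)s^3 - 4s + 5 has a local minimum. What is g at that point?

Critical points: g'(s) = s^2 - 4 vanishes at s = -2, 2.
Second-derivative test with g''(s) = 2s: g''(-2) = -4 < 0 ⇒ local maximum; g''(2) = 4 > 0 ⇒ local minimum.
Thus g has its local minimum at s = 2, with value -1/3.

-1/3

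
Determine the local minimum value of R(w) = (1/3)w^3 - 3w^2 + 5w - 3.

Critical points: R'(w) = w^2 - 6w + 5 vanishes at w = 1, 5.
Since R''(w) = 2w - 6, we get R''(1) = -4 < 0 ⇒ local maximum; R''(5) = 4 > 0 ⇒ local minimum.
So the local minimum value is R(5) = -34/3.

-34/3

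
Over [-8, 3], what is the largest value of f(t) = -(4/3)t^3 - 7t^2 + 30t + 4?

f'(t) = -4t^2 - 14t + 30, which vanishes at t = -5 and t = 3/2.
Evaluating at the critical points and endpoints: f(-8) = -4/3, f(-5) = -463/3, f(3/2) = 115/4, f(3) = -5.
The maximum over the interval is 115/4, attained at t = 3/2.

115/4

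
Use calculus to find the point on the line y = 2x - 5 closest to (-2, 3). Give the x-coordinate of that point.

14/5

Minimize D(x)^2 = (x + 2)^2 + (2x - 8)^2.
d/dx[D^2] = 2(x + 2) + 2·2·(2x - 8) = 0 ⇒ x = 14/5.
Then y = 3/5 and the distance is √(144/5) ≈ 5.3666.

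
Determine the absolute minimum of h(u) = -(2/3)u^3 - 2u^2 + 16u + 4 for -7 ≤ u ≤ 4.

-148/3

The derivative is -2u^2 - 4u + 16, which vanishes at u = -4 and u = 2.
Compare values at every candidate in [-7, 4]: h(-7) = 68/3, h(-4) = -148/3, h(2) = 68/3, h(4) = -20/3.
The minimum over the interval is -148/3, attained at u = -4.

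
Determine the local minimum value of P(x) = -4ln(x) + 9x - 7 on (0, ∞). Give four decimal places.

P'(x) = -4/x + 9 = 0 gives x = 4/9.
P''(x) = 4/x², which is positive for x > 0, so this is a local minimum.
P(4/9) = -4·ln(4/9) + 4 - 7 ≈ 0.2437.

0.2437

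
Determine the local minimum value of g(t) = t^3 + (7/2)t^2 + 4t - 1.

-5/2

Critical points: g'(t) = 3t^2 + 7t + 4 vanishes at t = -4/3, -1.
Since g''(t) = 6t + 7, we get g''(-4/3) = -1 < 0 ⇒ local maximum; g''(-1) = 1 > 0 ⇒ local minimum.
So the local minimum value is g(-1) = -5/2.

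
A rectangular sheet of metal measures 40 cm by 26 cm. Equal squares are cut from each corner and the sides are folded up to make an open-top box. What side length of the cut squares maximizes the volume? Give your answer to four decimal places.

5.1405

With cut size x, the volume is V(x) = x(40 − 2x)(26 − 2x) for 0 < x < 13.
V'(x) = 12x^2 − 264x + 1040. Setting V'(x) = 0 gives x ≈ 5.1405 (the root in (0, 13)).
V''(x) = 24x − 264 is negative there, so this is the maximum; V ≈ 2401.3998.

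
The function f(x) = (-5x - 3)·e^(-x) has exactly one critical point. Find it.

2/5

f'(x) = (-5)·e^(-x) + (-5x - 3)·(-1)·e^(-x) = (5x - 2)·e^(-x). Since e^(-x) > 0, the only critical point is x = 2/5.
f''(2/5) has the same sign as 5 > 0, so this is a local minimum.
f(2/5) = (-5)·e^(-2/5) ≈ -3.3516.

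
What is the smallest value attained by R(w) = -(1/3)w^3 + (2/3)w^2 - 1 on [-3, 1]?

-1

R'(w) = -w^2 + (4/3)w, whose only zero in [-3, 1] is w = 0.
Compare values at every candidate in [-3, 1]: R(-3) = 14,  R(0) = -1,  R(1) = -2/3.
Hence the absolute minimum is -1 at w = 0.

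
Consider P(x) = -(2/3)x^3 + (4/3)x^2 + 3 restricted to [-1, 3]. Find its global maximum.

5

The derivative is -2x^2 + (8/3)x, which vanishes at x = 0 and x = 4/3.
Candidates: P(-1) = 5; P(0) = 3; P(4/3) = 307/81; P(3) = -3.
So the maximum is P(-1) = 5.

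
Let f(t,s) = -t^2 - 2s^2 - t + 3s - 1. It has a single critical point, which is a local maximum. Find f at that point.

3/8

∂f/∂t = -2t - 1 = 0 and ∂f/∂s = -4s + 3 = 0, so (t, s) = (-1/2, 3/4).
The Hessian has f_{tt} = -2, f_{ss} = -4, f_{ts} = 0, giving D = 8 > 0 with f_{tt} < 0, so the point is a local maximum.
f(-1/2, 3/4) = 3/8.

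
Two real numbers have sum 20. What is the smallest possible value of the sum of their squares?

200

With a + b = 20, a^2 + b^2 = a^2 + (20 − a)^2.
The derivative 2a − 2(20 − a) = 4a − 40 vanishes at a = 10; second derivative 4 > 0, a minimum.
The minimum is 2·(10)^2 = 200.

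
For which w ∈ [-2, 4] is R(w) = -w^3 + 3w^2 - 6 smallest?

4

Differentiating, R'(w) = -3w^2 + 6w; which vanishes at w = 0 and w = 2.
Evaluating at the critical points and endpoints: R(-2) = 14, R(0) = -6, R(2) = -2, R(4) = -22.
The minimum over the interval is -22, attained at w = 4.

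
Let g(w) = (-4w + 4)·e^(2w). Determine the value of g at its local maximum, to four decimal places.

By the product rule, g'(w) = (-8w + 4)·e^(2w). Since e^(2w) > 0, the only critical point is w = 1/2.
g''(1/2) has the same sign as -8 < 0, so this is a local maximum.
g(1/2) = (2)·e^(1) ≈ 5.4366.

5.4366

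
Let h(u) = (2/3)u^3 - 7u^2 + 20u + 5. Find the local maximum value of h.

67/3

h'(u) = 2u^2 - 14u + 20 = 0 at u = 2, 5.
Since h''(u) = 4u - 14, we get h''(2) = -6 < 0 ⇒ local maximum; h''(5) = 6 > 0 ⇒ local minimum.
So the local maximum value is h(2) = 67/3.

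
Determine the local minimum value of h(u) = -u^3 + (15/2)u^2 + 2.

2

h'(u) = -3u^2 + 15u. Setting h'(u) = 0 gives u ∈ {0, 5}.
Second-derivative test with h''(u) = -6u + 15: h''(0) = 15 > 0 ⇒ local minimum; h''(5) = -15 < 0 ⇒ local maximum.
Thus h has its local minimum at u = 0, with value 2.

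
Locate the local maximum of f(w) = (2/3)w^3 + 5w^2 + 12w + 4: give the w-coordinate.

f'(w) = 2w^2 + 10w + 12 = 0 at w = -3, -2.
Since f''(w) = 4w + 10, we get f''(-3) = -2 < 0 ⇒ local maximum; f''(-2) = 2 > 0 ⇒ local minimum.
So the local maximum value is f(-3) = -5.

-3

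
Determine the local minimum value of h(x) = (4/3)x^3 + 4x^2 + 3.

h'(x) = 4x^2 + 8x = 0 at x = -2, 0.
Since h''(x) = 8x + 8, we get h''(-2) = -8 < 0 ⇒ local maximum; h''(0) = 8 > 0 ⇒ local minimum.
So the local minimum value is h(0) = 3.

3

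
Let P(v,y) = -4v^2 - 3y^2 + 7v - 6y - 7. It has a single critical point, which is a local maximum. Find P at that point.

∂P/∂v = -8v + 7 = 0 and ∂P/∂y = -6y - 6 = 0, so (v, y) = (7/8, -1).
The Hessian has P_{vv} = -8, P_{yy} = -6, P_{vy} = 0, giving D = 48 > 0 with P_{vv} < 0, so the point is a local maximum.
P(7/8, -1) = -15/16.

-15/16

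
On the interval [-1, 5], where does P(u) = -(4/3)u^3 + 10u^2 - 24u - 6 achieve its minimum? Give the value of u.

5

Differentiating, P'(u) = -4u^2 + 20u - 24; which vanishes at u = 2 and u = 3.
Evaluating at the critical points and endpoints: P(-1) = 88/3,  P(2) = -74/3,  P(3) = -24,  P(5) = -128/3.
So the minimum is P(5) = -128/3.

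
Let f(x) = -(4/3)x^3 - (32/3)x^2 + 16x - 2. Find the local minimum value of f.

-194

f'(x) = -4x^2 - (64/3)x + 16 = 0 at x = -6, 2/3.
Second-derivative test with f''(x) = -8x - 64/3: f''(-6) = 80/3 > 0 ⇒ local minimum; f''(2/3) = -80/3 < 0 ⇒ local maximum.
The local minimum is f(-6) = -194.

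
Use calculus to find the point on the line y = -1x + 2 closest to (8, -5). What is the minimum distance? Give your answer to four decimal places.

Minimize D(x)^2 = (x - 8)^2 + (-x + 7)^2.
d/dx[D^2] = 2(x - 8) + 2·(-1)·(-x + 7) = 0 ⇒ x = 15/2.
Then y = -11/2 and the distance is √(1/2) ≈ 0.7071.

0.7071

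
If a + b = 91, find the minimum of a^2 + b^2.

With a + b = 91, a^2 + b^2 = a^2 + (91 − a)^2.
The derivative 2a − 2(91 − a) = 4a − 182 vanishes at a = 91/2; second derivative 4 > 0, a minimum.
The minimum is 2·(91/2)^2 = 8281/2.

8281/2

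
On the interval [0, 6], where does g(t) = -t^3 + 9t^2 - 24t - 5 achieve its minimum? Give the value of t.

Differentiating, g'(t) = -3t^2 + 18t - 24; which vanishes at t = 2 and t = 4.
Compare values at every candidate in [0, 6]: g(0) = -5, g(2) = -25, g(4) = -21, g(6) = -41.
The minimum over the interval is -41, attained at t = 6.

6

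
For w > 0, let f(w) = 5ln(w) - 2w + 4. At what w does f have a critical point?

5/2

f'(w) = 5/w − 2 = 0 gives w = 5/2.
f''(w) = -5/w², which is negative for w > 0, so this is a local maximum.
f(5/2) = 5·ln(5/2) - 5 + 4 ≈ 3.5815.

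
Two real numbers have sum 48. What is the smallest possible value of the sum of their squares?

With a + b = 48, a^2 + b^2 = a^2 + (48 − a)^2.
The derivative 2a − 2(48 − a) = 4a − 96 vanishes at a = 24; second derivative 4 > 0, a minimum.
The minimum is 2·(24)^2 = 1152.

1152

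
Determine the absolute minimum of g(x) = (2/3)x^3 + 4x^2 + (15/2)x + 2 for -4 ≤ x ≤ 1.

g'(x) = 2x^2 + 8x + 15/2, which vanishes at x = -5/2 and x = -3/2.
Candidates: g(-4) = -20/3; g(-5/2) = -13/6; g(-3/2) = -5/2; g(1) = 85/6.
Hence the absolute minimum is -20/3 at x = -4.

-20/3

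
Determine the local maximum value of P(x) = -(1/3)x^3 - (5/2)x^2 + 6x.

P'(x) = -x^2 - 5x + 6 = 0 at x = -6, 1.
P''(x) = -2x - 5. P''(-6) = 7 > 0 ⇒ local minimum; P''(1) = -7 < 0 ⇒ local maximum.
So the local maximum value is P(1) = 19/6.

19/6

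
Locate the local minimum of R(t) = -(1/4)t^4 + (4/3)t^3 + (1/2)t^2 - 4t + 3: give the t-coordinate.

1

R'(t) = -t^3 + 4t^2 + t - 4 = 0 at t = -1, 1, 4.
Since R''(t) = -3t^2 + 8t + 1, we get R''(-1) = -10 < 0 ⇒ local maximum; R''(1) = 6 > 0 ⇒ local minimum; R''(4) = -15 < 0 ⇒ local maximum.
So the local minimum value is R(1) = 7/12.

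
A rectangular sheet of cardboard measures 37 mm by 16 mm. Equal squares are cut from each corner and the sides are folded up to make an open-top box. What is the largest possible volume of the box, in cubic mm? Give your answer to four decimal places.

945.0351

With cut size x, the volume is V(x) = x(37 − 2x)(16 − 2x) for 0 < x < 8.
V'(x) = 12x^2 − 212x + 592. Setting V'(x) = 0 gives x ≈ 3.4766 (the root in (0, 8)).
V''(x) = 24x − 212 is negative there, so this is the maximum; V ≈ 945.0351.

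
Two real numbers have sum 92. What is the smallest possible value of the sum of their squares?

4232

With a + b = 92, a^2 + b^2 = a^2 + (92 − a)^2.
The derivative 2a − 2(92 − a) = 4a − 184 vanishes at a = 46; second derivative 4 > 0, a minimum.
The minimum is 2·(46)^2 = 4232.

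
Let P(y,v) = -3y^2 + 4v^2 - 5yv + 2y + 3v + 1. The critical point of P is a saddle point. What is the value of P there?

∂P/∂y = -6y - 5v + 2 = 0 and ∂P/∂v = -5y + 8v + 3 = 0, so (y, v) = (31/73, -8/73).
The Hessian has P_{yy} = -6, P_{vv} = 8, P_{yv} = -5, giving D = -73 < 0, so the point is a saddle point.
P(31/73, -8/73) = 92/73.

92/73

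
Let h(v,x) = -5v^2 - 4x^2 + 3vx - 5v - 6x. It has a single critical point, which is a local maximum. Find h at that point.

∂h/∂v = -10v + 3x - 5 = 0 and ∂h/∂x = 3v - 8x - 6 = 0, so (v, x) = (-58/71, -75/71).
The Hessian has h_{vv} = -10, h_{xx} = -8, h_{vx} = 3, giving D = 71 > 0 with h_{vv} < 0, so the point is a local maximum.
h(-58/71, -75/71) = 370/71.

370/71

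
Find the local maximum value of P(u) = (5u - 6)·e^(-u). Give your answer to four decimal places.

0.5540

By the product rule, P'(u) = (-5u + 11)·e^(-u). Since e^(-u) > 0, the only critical point is u = 11/5.
P''(11/5) has the same sign as -5 < 0, so this is a local maximum.
P(11/5) = (5)·e^(-11/5) ≈ 0.5540.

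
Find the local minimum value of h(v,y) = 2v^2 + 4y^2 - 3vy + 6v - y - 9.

∂h/∂v = 4v - 3y + 6 = 0 and ∂h/∂y = -3v + 8y - 1 = 0, so (v, y) = (-45/23, -14/23).
The Hessian has h_{vv} = 4, h_{yy} = 8, h_{vy} = -3, giving D = 23 > 0 with h_{vv} > 0, so the point is a local minimum.
h(-45/23, -14/23) = -335/23.

-335/23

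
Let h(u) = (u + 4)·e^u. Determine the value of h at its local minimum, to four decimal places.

Differentiating with the product rule gives h'(u) = (u + 5)·e^u. Since e^u > 0, the only critical point is u = -5.
h''(-5) has the same sign as 1 > 0, so this is a local minimum.
h(-5) = (-1)·e^(-5) ≈ -0.0067.

-0.0067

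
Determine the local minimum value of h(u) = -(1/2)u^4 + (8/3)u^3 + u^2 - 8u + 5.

h'(u) = -2u^3 + 8u^2 + 2u - 8 = 0 at u = -1, 1, 4.
h''(u) = -6u^2 + 16u + 2. h''(-1) = -20 < 0 ⇒ local maximum; h''(1) = 12 > 0 ⇒ local minimum; h''(4) = -30 < 0 ⇒ local maximum.
Thus h has its local minimum at u = 1, with value 1/6.

1/6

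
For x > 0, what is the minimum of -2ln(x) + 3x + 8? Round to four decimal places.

10.8109

g'(x) = -2/x + 3 = 0 gives x = 2/3.
g''(x) = 2/x², which is positive for x > 0, so this is a local minimum.
g(2/3) = -2·ln(2/3) + 2 + 8 ≈ 10.8109.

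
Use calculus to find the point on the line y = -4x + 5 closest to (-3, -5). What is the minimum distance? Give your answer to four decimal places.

Minimize D(x)^2 = (x + 3)^2 + (-4x + 10)^2.
d/dx[D^2] = 2(x + 3) + 2·(-4)·(-4x + 10) = 0 ⇒ x = 37/17.
Then y = -63/17 and the distance is √(484/17) ≈ 5.3358.

5.3358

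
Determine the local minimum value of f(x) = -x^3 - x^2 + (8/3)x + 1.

-53/27

f'(x) = -3x^2 - 2x + 8/3 = 0 at x = -4/3, 2/3.
Second-derivative test with f''(x) = -6x - 2: f''(-4/3) = 6 > 0 ⇒ local minimum; f''(2/3) = -6 < 0 ⇒ local maximum.
Thus f has its local minimum at x = -4/3, with value -53/27.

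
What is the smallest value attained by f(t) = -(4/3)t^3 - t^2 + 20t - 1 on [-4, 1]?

-437/12

Differentiating, f'(t) = -4t^2 - 2t + 20; whose only zero in [-4, 1] is t = -5/2.
Candidates: f(-4) = -35/3, f(-5/2) = -437/12, f(1) = 50/3.
So the minimum is f(-5/2) = -437/12.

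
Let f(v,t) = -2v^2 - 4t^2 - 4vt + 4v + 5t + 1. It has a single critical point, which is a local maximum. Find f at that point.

∂f/∂v = -4v - 4t + 4 = 0 and ∂f/∂t = -4v - 8t + 5 = 0, so (v, t) = (3/4, 1/4).
The Hessian has f_{vv} = -4, f_{tt} = -8, f_{vt} = -4, giving D = 16 > 0 with f_{vv} < 0, so the point is a local maximum.
f(3/4, 1/4) = 25/8.

25/8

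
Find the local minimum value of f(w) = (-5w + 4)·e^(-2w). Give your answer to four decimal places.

-0.1857

Differentiating with the product rule gives f'(w) = (10w - 13)·e^(-2w). Since e^(-2w) > 0, the only critical point is w = 13/10.
f''(13/10) has the same sign as 10 > 0, so this is a local minimum.
f(13/10) = (-5/2)·e^(-13/5) ≈ -0.1857.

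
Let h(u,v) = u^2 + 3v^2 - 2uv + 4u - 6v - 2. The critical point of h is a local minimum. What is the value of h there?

-13/2

∂h/∂u = 2u - 2v + 4 = 0 and ∂h/∂v = -2u + 6v - 6 = 0, so (u, v) = (-3/2, 1/2).
The Hessian has h_{uu} = 2, h_{vv} = 6, h_{uv} = -2, giving D = 8 > 0 with h_{uu} > 0, so the point is a local minimum.
h(-3/2, 1/2) = -13/2.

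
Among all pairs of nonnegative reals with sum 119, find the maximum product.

14161/4

With x + y = 119, the product is P(x) = x(119 − x).
P'(x) = 119 − 2x = 0 gives x = 119/2; P'' = −2 < 0, so this is the maximum.
P = 119/2·119/2 = 14161/4.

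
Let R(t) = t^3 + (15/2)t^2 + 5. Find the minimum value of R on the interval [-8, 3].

Differentiating, R'(t) = 3t^2 + 15t; which vanishes at t = -5 and t = 0.
Evaluating at the critical points and endpoints: R(-8) = -27, R(-5) = 135/2, R(0) = 5, R(3) = 199/2.
Hence the absolute minimum is -27 at t = -8.

-27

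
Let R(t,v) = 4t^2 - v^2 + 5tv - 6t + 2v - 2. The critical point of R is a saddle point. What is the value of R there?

∂R/∂t = 8t + 5v - 6 = 0 and ∂R/∂v = 5t - 2v + 2 = 0, so (t, v) = (2/41, 46/41).
The Hessian has R_{tt} = 8, R_{vv} = -2, R_{tv} = 5, giving D = -41 < 0, so the point is a saddle point.
R(2/41, 46/41) = -42/41.

-42/41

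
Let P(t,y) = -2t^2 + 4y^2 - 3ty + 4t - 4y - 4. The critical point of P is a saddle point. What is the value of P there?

∂P/∂t = -4t - 3y + 4 = 0 and ∂P/∂y = -3t + 8y - 4 = 0, so (t, y) = (20/41, 28/41).
The Hessian has P_{tt} = -4, P_{yy} = 8, P_{ty} = -3, giving D = -41 < 0, so the point is a saddle point.
P(20/41, 28/41) = -180/41.

-180/41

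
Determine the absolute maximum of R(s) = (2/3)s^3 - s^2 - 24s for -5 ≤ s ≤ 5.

R'(s) = 2s^2 - 2s - 24, which vanishes at s = -3 and s = 4.
Candidates: R(-5) = 35/3; R(-3) = 45; R(4) = -208/3; R(5) = -185/3.
Hence the absolute maximum is 45 at s = -3.

45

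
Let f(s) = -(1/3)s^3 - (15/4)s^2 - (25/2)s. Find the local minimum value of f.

125/12

f'(s) = -s^2 - (15/2)s - 25/2 = 0 at s = -5, -5/2.
Since f''(s) = -2s - 15/2, we get f''(-5) = 5/2 > 0 ⇒ local minimum; f''(-5/2) = -5/2 < 0 ⇒ local maximum.
The local minimum is f(-5) = 125/12.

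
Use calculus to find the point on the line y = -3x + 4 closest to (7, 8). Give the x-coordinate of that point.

-1/2

Minimize D(x)^2 = (x - 7)^2 + (-3x - 4)^2.
d/dx[D^2] = 2(x - 7) + 2·(-3)·(-3x - 4) = 0 ⇒ x = -1/2.
Then y = 11/2 and the distance is √(125/2) ≈ 7.9057.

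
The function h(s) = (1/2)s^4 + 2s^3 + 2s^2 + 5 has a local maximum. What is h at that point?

h'(s) = 2s^3 + 6s^2 + 4s. Setting h'(s) = 0 gives s ∈ {-2, -1, 0}.
Second-derivative test with h''(s) = 6s^2 + 12s + 4: h''(-2) = 4 > 0 ⇒ local minimum; h''(-1) = -2 < 0 ⇒ local maximum; h''(0) = 4 > 0 ⇒ local minimum.
Thus h has its local maximum at s = -1, with value 11/2.

11/2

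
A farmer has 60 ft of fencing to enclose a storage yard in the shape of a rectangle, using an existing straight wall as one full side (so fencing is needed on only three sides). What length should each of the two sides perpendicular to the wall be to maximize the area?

15

Let the sides perpendicular to the wall have length x and the parallel side y, so 2x + y = 60 and the area is A = xy = x(60 − 2x).
A'(x) = 60 − 4x = 0 gives x = 15, and A''(x) = −4 < 0 confirms a maximum.
Then y = 60 − 2·15 = 30 and A = 450.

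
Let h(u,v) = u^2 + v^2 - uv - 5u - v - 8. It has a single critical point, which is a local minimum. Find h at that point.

∂h/∂u = 2u - v - 5 = 0 and ∂h/∂v = -u + 2v - 1 = 0, so (u, v) = (11/3, 7/3).
The Hessian has h_{uu} = 2, h_{vv} = 2, h_{uv} = -1, giving D = 3 > 0 with h_{uu} > 0, so the point is a local minimum.
h(11/3, 7/3) = -55/3.

-55/3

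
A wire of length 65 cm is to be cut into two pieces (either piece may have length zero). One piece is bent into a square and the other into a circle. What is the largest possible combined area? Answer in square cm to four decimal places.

336.2148

Let x be the length used for the square. Square side x/4; circle radius (65−x)/(2π).
A(x) = (x/4)² + π·((65−x)/(2π))² = x²/16 + (65−x)²/(4π) for 0 ≤ x ≤ 65. A'(x) = x/8 − (65−x)/(2π) = 0 gives x = 4·65/(π+4) ≈ 36.4064.
A'' > 0, so the interior critical point is a minimum; the maximum is at an endpoint. A(0) = 336.2148 and A(65) = 264.0625, so the largest area is 336.2148.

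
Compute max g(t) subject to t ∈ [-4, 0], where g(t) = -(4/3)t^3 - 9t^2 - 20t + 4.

76/3

Differentiating, g'(t) = -4t^2 - 18t - 20; which vanishes at t = -5/2 and t = -2.
Evaluating at the critical points and endpoints: g(-4) = 76/3; g(-5/2) = 223/12; g(-2) = 56/3; g(0) = 4.
The maximum over the interval is 76/3, attained at t = -4.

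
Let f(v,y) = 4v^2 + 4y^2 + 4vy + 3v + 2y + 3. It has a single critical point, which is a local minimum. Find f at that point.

∂f/∂v = 8v + 4y + 3 = 0 and ∂f/∂y = 4v + 8y + 2 = 0, so (v, y) = (-1/3, -1/12).
The Hessian has f_{vv} = 8, f_{yy} = 8, f_{vy} = 4, giving D = 48 > 0 with f_{vv} > 0, so the point is a local minimum.
f(-1/3, -1/12) = 29/12.

29/12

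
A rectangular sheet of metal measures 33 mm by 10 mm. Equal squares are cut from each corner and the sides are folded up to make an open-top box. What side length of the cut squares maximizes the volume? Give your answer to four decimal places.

2.2819

With cut size x, the volume is V(x) = x(33 − 2x)(10 − 2x) for 0 < x < 5.
V'(x) = 12x^2 − 172x + 330. Setting V'(x) = 0 gives x ≈ 2.2819 (the root in (0, 5)).
V''(x) = 24x − 172 is negative there, so this is the maximum; V ≈ 352.7472.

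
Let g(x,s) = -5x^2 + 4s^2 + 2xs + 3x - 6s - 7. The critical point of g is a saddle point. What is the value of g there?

∂g/∂x = -10x + 2s + 3 = 0 and ∂g/∂s = 2x + 8s - 6 = 0, so (x, s) = (3/7, 9/14).
The Hessian has g_{xx} = -10, g_{ss} = 8, g_{xs} = 2, giving D = -84 < 0, so the point is a saddle point.
g(3/7, 9/14) = -58/7.

-58/7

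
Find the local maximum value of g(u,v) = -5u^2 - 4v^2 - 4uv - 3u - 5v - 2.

-27/64

∂g/∂u = -10u - 4v - 3 = 0 and ∂g/∂v = -4u - 8v - 5 = 0, so (u, v) = (-1/16, -19/32).
The Hessian has g_{uu} = -10, g_{vv} = -8, g_{uv} = -4, giving D = 64 > 0 with g_{uu} < 0, so the point is a local maximum.
g(-1/16, -19/32) = -27/64.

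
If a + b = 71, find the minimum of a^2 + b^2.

With a + b = 71, a^2 + b^2 = a^2 + (71 − a)^2.
The derivative 2a − 2(71 − a) = 4a − 142 vanishes at a = 71/2; second derivative 4 > 0, a minimum.
The minimum is 2·(71/2)^2 = 5041/2.

5041/2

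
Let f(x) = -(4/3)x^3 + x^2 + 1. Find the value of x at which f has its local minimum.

0

Critical points: f'(x) = -4x^2 + 2x vanishes at x = 0, 1/2.
Second-derivative test with f''(x) = -8x + 2: f''(0) = 2 > 0 ⇒ local minimum; f''(1/2) = -2 < 0 ⇒ local maximum.
Thus f has its local minimum at x = 0, with value 1.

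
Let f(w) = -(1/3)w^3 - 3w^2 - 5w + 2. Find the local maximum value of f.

f'(w) = -w^2 - 6w - 5. Setting f'(w) = 0 gives w ∈ {-5, -1}.
Since f''(w) = -2w - 6, we get f''(-5) = 4 > 0 ⇒ local minimum; f''(-1) = -4 < 0 ⇒ local maximum.
So the local maximum value is f(-1) = 13/3.

13/3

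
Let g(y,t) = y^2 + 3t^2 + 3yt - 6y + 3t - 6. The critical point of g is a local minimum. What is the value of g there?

∂g/∂y = 2y + 3t - 6 = 0 and ∂g/∂t = 3y + 6t + 3 = 0, so (y, t) = (15, -8).
The Hessian has g_{yy} = 2, g_{tt} = 6, g_{yt} = 3, giving D = 3 > 0 with g_{yy} > 0, so the point is a local minimum.
g(15, -8) = -63.

-63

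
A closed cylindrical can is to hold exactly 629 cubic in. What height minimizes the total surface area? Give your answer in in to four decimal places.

With radius r and height h, πr²h = 629 so h = 629/(πr²), and S(r) = 2πr² + 2πrh = 2πr² + 2·629/r.
S'(r) = 4πr − 2·629/r² = 0 ⇒ r³ = 629/(2π), so r ≈ 4.6433 and h = 2r ≈ 9.2865.
S''(r) = 4π + 4·629/r³ > 0, so this is the minimum; S ≈ 406.3950.

9.2865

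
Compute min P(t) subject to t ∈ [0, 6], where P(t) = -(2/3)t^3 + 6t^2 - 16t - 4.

The derivative is -2t^2 + 12t - 16, which vanishes at t = 2 and t = 4.
Evaluating at the critical points and endpoints: P(0) = -4; P(2) = -52/3; P(4) = -44/3; P(6) = -28.
So the minimum is P(6) = -28.

-28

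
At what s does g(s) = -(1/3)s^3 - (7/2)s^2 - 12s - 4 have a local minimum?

g'(s) = -s^2 - 7s - 12 = 0 at s = -4, -3.
g''(s) = -2s - 7. g''(-4) = 1 > 0 ⇒ local minimum; g''(-3) = -1 < 0 ⇒ local maximum.
The local minimum is g(-4) = 28/3.

-4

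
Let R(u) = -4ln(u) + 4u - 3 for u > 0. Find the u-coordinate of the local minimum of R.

R'(u) = -4/u + 4 = 0 gives u = 1.
R''(u) = 4/u², which is positive for u > 0, so this is a local minimum.
R(1) = -4·ln(1) + 4 - 3 ≈ 1.0000.

1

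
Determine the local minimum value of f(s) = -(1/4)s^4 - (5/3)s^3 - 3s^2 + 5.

f'(s) = -s^3 - 5s^2 - 6s = 0 at s = -3, -2, 0.
f''(s) = -3s^2 - 10s - 6. f''(-3) = -3 < 0 ⇒ local maximum; f''(-2) = 2 > 0 ⇒ local minimum; f''(0) = -6 < 0 ⇒ local maximum.
The local minimum is f(-2) = 7/3.

7/3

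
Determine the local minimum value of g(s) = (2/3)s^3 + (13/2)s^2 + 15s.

g'(s) = 2s^2 + 13s + 15 = 0 at s = -5, -3/2.
Second-derivative test with g''(s) = 4s + 13: g''(-5) = -7 < 0 ⇒ local maximum; g''(-3/2) = 7 > 0 ⇒ local minimum.
The local minimum is g(-3/2) = -81/8.

-81/8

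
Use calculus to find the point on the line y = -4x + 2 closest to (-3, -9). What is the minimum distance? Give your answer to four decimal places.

5.5783

Minimize D(x)^2 = (x + 3)^2 + (-4x + 11)^2.
d/dx[D^2] = 2(x + 3) + 2·(-4)·(-4x + 11) = 0 ⇒ x = 41/17.
Then y = -130/17 and the distance is √(529/17) ≈ 5.5783.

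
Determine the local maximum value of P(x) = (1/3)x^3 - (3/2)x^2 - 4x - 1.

Critical points: P'(x) = x^2 - 3x - 4 vanishes at x = -1, 4.
P''(x) = 2x - 3. P''(-1) = -5 < 0 ⇒ local maximum; P''(4) = 5 > 0 ⇒ local minimum.
So the local maximum value is P(-1) = 7/6.

7/6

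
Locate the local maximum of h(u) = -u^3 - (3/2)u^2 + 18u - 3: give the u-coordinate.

h'(u) = -3u^2 - 3u + 18. Setting h'(u) = 0 gives u ∈ {-3, 2}.
Since h''(u) = -6u - 3, we get h''(-3) = 15 > 0 ⇒ local minimum; h''(2) = -15 < 0 ⇒ local maximum.
So the local maximum value is h(2) = 19.

2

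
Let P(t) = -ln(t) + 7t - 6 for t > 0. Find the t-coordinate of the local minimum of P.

P'(t) = -1/t + 7 = 0 gives t = 1/7.
P''(t) = 1/t², which is positive for t > 0, so this is a local minimum.
P(1/7) = -1·ln(1/7) + 1 - 6 ≈ -3.0541.

1/7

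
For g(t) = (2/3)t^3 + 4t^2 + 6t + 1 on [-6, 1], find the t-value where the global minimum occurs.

-6

g'(t) = 2t^2 + 8t + 6, which vanishes at t = -3 and t = -1.
Evaluating at the critical points and endpoints: g(-6) = -35,  g(-3) = 1,  g(-1) = -5/3,  g(1) = 35/3.
The minimum over the interval is -35, attained at t = -6.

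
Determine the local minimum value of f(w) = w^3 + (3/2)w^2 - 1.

-1

f'(w) = 3w^2 + 3w. Setting f'(w) = 0 gives w ∈ {-1, 0}.
Since f''(w) = 6w + 3, we get f''(-1) = -3 < 0 ⇒ local maximum; f''(0) = 3 > 0 ⇒ local minimum.
Thus f has its local minimum at w = 0, with value -1.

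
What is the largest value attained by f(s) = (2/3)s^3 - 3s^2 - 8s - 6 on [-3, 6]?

-5/3

Differentiating, f'(s) = 2s^2 - 6s - 8; which vanishes at s = -1 and s = 4.
Compare values at every candidate in [-3, 6]: f(-3) = -27,  f(-1) = -5/3,  f(4) = -130/3,  f(6) = -18.
Hence the absolute maximum is -5/3 at s = -1.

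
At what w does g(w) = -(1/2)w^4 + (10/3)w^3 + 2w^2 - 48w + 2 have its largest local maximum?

-2

g'(w) = -2w^3 + 10w^2 + 4w - 48. Setting g'(w) = 0 gives w ∈ {-2, 3, 4}.
g''(w) = -6w^2 + 20w + 4. g''(-2) = -60 < 0 ⇒ local maximum; g''(3) = 10 > 0 ⇒ local minimum; g''(4) = -12 < 0 ⇒ local maximum.
The largest local maximum is g(-2) = 214/3.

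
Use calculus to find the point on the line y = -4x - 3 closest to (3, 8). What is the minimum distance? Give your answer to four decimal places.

Minimize D(x)^2 = (x - 3)^2 + (-4x - 11)^2.
d/dx[D^2] = 2(x - 3) + 2·(-4)·(-4x - 11) = 0 ⇒ x = -41/17.
Then y = 113/17 and the distance is √(529/17) ≈ 5.5783.

5.5783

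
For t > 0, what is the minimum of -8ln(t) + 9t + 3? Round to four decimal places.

11.9423

f'(t) = -8/t + 9 = 0 gives t = 8/9.
f''(t) = 8/t², which is positive for t > 0, so this is a local minimum.
f(8/9) = -8·ln(8/9) + 8 + 3 ≈ 11.9423.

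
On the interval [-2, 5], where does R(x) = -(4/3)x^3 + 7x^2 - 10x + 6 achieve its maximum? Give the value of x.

-2

R'(x) = -4x^2 + 14x - 10, which vanishes at x = 1 and x = 5/2.
Compare values at every candidate in [-2, 5]: R(-2) = 194/3, R(1) = 5/3, R(5/2) = 47/12, R(5) = -107/3.
Hence the absolute maximum is 194/3 at x = -2.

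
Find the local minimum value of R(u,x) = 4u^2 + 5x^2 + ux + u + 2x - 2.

∂R/∂u = 8u + x + 1 = 0 and ∂R/∂x = u + 10x + 2 = 0, so (u, x) = (-8/79, -15/79).
The Hessian has R_{uu} = 8, R_{xx} = 10, R_{ux} = 1, giving D = 79 > 0 with R_{uu} > 0, so the point is a local minimum.
R(-8/79, -15/79) = -177/79.

-177/79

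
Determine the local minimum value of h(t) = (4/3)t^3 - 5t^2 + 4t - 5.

h'(t) = 4t^2 - 10t + 4. Setting h'(t) = 0 gives t ∈ {1/2, 2}.
Second-derivative test with h''(t) = 8t - 10: h''(1/2) = -6 < 0 ⇒ local maximum; h''(2) = 6 > 0 ⇒ local minimum.
So the local minimum value is h(2) = -19/3.

-19/3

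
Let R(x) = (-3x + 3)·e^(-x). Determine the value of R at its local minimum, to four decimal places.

-0.4060

By the product rule, R'(x) = (3x - 6)·e^(-x). Since e^(-x) > 0, the only critical point is x = 2.
R''(2) has the same sign as 3 > 0, so this is a local minimum.
R(2) = (-3)·e^(-2) ≈ -0.4060.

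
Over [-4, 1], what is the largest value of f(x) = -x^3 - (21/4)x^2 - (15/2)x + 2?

Differentiating, f'(x) = -3x^2 - (21/2)x - 15/2; which vanishes at x = -5/2 and x = -1.
Evaluating at the critical points and endpoints: f(-4) = 12; f(-5/2) = 57/16; f(-1) = 21/4; f(1) = -47/4.
Hence the absolute maximum is 12 at x = -4.

12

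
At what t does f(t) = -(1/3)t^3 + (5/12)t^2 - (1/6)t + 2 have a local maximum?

f'(t) = -t^2 + (5/6)t - 1/6 = 0 at t = 1/3, 1/2.
Since f''(t) = -2t + 5/6, we get f''(1/3) = 1/6 > 0 ⇒ local minimum; f''(1/2) = -1/6 < 0 ⇒ local maximum.
Thus f has its local maximum at t = 1/2, with value 95/48.

1/2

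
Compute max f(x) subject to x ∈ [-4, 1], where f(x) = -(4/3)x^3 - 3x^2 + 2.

f'(x) = -4x^2 - 6x, which vanishes at x = -3/2 and x = 0.
Compare values at every candidate in [-4, 1]: f(-4) = 118/3,  f(-3/2) = -1/4,  f(0) = 2,  f(1) = -7/3.
The maximum over the interval is 118/3, attained at x = -4.

118/3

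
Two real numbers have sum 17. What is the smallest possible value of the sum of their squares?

With a + b = 17, a^2 + b^2 = a^2 + (17 − a)^2.
The derivative 2a − 2(17 − a) = 4a − 34 vanishes at a = 17/2; second derivative 4 > 0, a minimum.
The minimum is 2·(17/2)^2 = 289/2.

289/2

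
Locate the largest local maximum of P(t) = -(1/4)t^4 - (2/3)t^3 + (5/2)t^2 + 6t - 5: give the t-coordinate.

2

P'(t) = -t^3 - 2t^2 + 5t + 6. Setting P'(t) = 0 gives t ∈ {-3, -1, 2}.
Since P''(t) = -3t^2 - 4t + 5, we get P''(-3) = -10 < 0 ⇒ local maximum; P''(-1) = 6 > 0 ⇒ local minimum; P''(2) = -15 < 0 ⇒ local maximum.
Thus P has its largest local maximum at t = 2, with value 23/3.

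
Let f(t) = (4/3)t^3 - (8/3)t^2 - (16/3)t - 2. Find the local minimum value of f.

f'(t) = 4t^2 - (16/3)t - 16/3. Setting f'(t) = 0 gives t ∈ {-2/3, 2}.
Second-derivative test with f''(t) = 8t - 16/3: f''(-2/3) = -32/3 < 0 ⇒ local maximum; f''(2) = 32/3 > 0 ⇒ local minimum.
So the local minimum value is f(2) = -38/3.

-38/3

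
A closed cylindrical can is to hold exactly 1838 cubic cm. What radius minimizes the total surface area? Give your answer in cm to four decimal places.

6.6383

With radius r and height h, πr²h = 1838 so h = 1838/(πr²), and S(r) = 2πr² + 2πrh = 2πr² + 2·1838/r.
S'(r) = 4πr − 2·1838/r² = 0 ⇒ r³ = 1838/(2π), so r ≈ 6.6383 and h = 2r ≈ 13.2765.
S''(r) = 4π + 4·1838/r³ > 0, so this is the minimum; S ≈ 830.6375.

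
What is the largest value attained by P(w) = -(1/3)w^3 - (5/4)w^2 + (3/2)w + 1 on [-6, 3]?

19

Differentiating, P'(w) = -w^2 - (5/2)w + 3/2; which vanishes at w = -3 and w = 1/2.
Compare values at every candidate in [-6, 3]: P(-6) = 19,  P(-3) = -23/4,  P(1/2) = 67/48,  P(3) = -59/4.
So the maximum is P(-6) = 19.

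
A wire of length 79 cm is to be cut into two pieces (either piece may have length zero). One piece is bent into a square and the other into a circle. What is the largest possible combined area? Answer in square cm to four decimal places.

Let x be the length used for the square. Square side x/4; circle radius (79−x)/(2π).
A(x) = (x/4)² + π·((79−x)/(2π))² = x²/16 + (79−x)²/(4π) for 0 ≤ x ≤ 79. A'(x) = x/8 − (79−x)/(2π) = 0 gives x = 4·79/(π+4) ≈ 44.2478.
A'' > 0, so the interior critical point is a minimum; the maximum is at an endpoint. A(0) = 496.6430 and A(79) = 390.0625, so the largest area is 496.6430.

496.6430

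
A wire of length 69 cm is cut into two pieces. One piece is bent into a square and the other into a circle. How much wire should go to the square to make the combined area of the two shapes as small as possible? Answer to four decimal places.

38.6468

Let x be the length used for the square. Square side x/4; circle radius (69−x)/(2π).
A(x) = (x/4)² + π·((69−x)/(2π))² = x²/16 + (69−x)²/(4π) for 0 ≤ x ≤ 69. A'(x) = x/8 − (69−x)/(2π) = 0 gives x = 4·69/(π+4) ≈ 38.6468.
A'' = 1/8 + 1/(2π) > 0, so this gives the minimum combined area; x ≈ 38.6468 cm to the square.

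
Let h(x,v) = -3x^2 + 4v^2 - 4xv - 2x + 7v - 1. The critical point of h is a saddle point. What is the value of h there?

-251/64

∂h/∂x = -6x - 4v - 2 = 0 and ∂h/∂v = -4x + 8v + 7 = 0, so (x, v) = (3/16, -25/32).
The Hessian has h_{xx} = -6, h_{vv} = 8, h_{xv} = -4, giving D = -64 < 0, so the point is a saddle point.
h(3/16, -25/32) = -251/64.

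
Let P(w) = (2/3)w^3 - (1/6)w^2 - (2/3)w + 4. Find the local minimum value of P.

Critical points: P'(w) = 2w^2 - (1/3)w - 2/3 vanishes at w = -1/2, 2/3.
Second-derivative test with P''(w) = 4w - 1/3: P''(-1/2) = -7/3 < 0 ⇒ local maximum; P''(2/3) = 7/3 > 0 ⇒ local minimum.
So the local minimum value is P(2/3) = 298/81.

298/81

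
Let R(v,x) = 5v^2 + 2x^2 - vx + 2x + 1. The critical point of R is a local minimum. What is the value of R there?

∂R/∂v = 10v - x = 0 and ∂R/∂x = -v + 4x + 2 = 0, so (v, x) = (-2/39, -20/39).
The Hessian has R_{vv} = 10, R_{xx} = 4, R_{vx} = -1, giving D = 39 > 0 with R_{vv} > 0, so the point is a local minimum.
R(-2/39, -20/39) = 19/39.

19/39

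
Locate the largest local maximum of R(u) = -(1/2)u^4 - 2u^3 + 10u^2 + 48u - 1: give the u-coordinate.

3

R'(u) = -2u^3 - 6u^2 + 20u + 48. Setting R'(u) = 0 gives u ∈ {-4, -2, 3}.
R''(u) = -6u^2 - 12u + 20. R''(-4) = -28 < 0 ⇒ local maximum; R''(-2) = 20 > 0 ⇒ local minimum; R''(3) = -70 < 0 ⇒ local maximum.
The largest local maximum is R(3) = 277/2.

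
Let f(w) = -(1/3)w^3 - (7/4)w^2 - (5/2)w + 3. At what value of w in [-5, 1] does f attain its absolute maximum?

-5

f'(w) = -w^2 - (7/2)w - 5/2, which vanishes at w = -5/2 and w = -1.
Compare values at every candidate in [-5, 1]: f(-5) = 161/12, f(-5/2) = 169/48, f(-1) = 49/12, f(1) = -19/12.
So the maximum is f(-5) = 161/12.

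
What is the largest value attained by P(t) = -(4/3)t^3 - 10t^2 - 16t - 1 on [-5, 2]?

19/3

Differentiating, P'(t) = -4t^2 - 20t - 16; which vanishes at t = -4 and t = -1.
Compare values at every candidate in [-5, 2]: P(-5) = -13/3, P(-4) = -35/3, P(-1) = 19/3, P(2) = -251/3.
So the maximum is P(-1) = 19/3.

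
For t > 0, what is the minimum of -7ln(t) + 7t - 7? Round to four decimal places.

P'(t) = -7/t + 7 = 0 gives t = 1.
P''(t) = 7/t², which is positive for t > 0, so this is a local minimum.
P(1) = -7·ln(1) + 7 - 7 ≈ 0.0000.

0.0000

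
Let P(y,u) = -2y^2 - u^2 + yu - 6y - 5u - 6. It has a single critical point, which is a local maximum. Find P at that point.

74/7

∂P/∂y = -4y + u - 6 = 0 and ∂P/∂u = y - 2u - 5 = 0, so (y, u) = (-17/7, -26/7).
The Hessian has P_{yy} = -4, P_{uu} = -2, P_{yu} = 1, giving D = 7 > 0 with P_{yy} < 0, so the point is a local maximum.
P(-17/7, -26/7) = 74/7.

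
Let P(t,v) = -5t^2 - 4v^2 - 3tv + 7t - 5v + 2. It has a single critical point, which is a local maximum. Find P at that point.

∂P/∂t = -10t - 3v + 7 = 0 and ∂P/∂v = -3t - 8v - 5 = 0, so (t, v) = (1, -1).
The Hessian has P_{tt} = -10, P_{vv} = -8, P_{tv} = -3, giving D = 71 > 0 with P_{tt} < 0, so the point is a local maximum.
P(1, -1) = 8.

8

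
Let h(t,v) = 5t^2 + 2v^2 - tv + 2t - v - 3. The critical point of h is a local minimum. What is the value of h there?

∂h/∂t = 10t - v + 2 = 0 and ∂h/∂v = -t + 4v - 1 = 0, so (t, v) = (-7/39, 8/39).
The Hessian has h_{tt} = 10, h_{vv} = 4, h_{tv} = -1, giving D = 39 > 0 with h_{tt} > 0, so the point is a local minimum.
h(-7/39, 8/39) = -128/39.

-128/39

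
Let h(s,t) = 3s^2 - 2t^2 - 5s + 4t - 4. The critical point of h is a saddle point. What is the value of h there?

-49/12

∂h/∂s = 6s - 5 = 0 and ∂h/∂t = -4t + 4 = 0, so (s, t) = (5/6, 1).
The Hessian has h_{ss} = 6, h_{tt} = -4, h_{st} = 0, giving D = -24 < 0, so the point is a saddle point.
h(5/6, 1) = -49/12.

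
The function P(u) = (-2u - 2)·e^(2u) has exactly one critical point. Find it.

Differentiating with the product rule gives P'(u) = (-4u - 6)·e^(2u). Since e^(2u) > 0, the only critical point is u = -3/2.
P''(-3/2) has the same sign as -4 < 0, so this is a local maximum.
P(-3/2) = (1)·e^(-3) ≈ 0.0498.

-3/2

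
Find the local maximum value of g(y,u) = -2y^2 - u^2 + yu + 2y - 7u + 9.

151/7

∂g/∂y = -4y + u + 2 = 0 and ∂g/∂u = y - 2u - 7 = 0, so (y, u) = (-3/7, -26/7).
The Hessian has g_{yy} = -4, g_{uu} = -2, g_{yu} = 1, giving D = 7 > 0 with g_{yy} < 0, so the point is a local maximum.
g(-3/7, -26/7) = 151/7.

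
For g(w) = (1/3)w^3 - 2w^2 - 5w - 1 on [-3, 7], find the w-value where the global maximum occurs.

g'(w) = w^2 - 4w - 5, which vanishes at w = -1 and w = 5.
Compare values at every candidate in [-3, 7]: g(-3) = -13, g(-1) = 5/3, g(5) = -103/3, g(7) = -59/3.
So the maximum is g(-1) = 5/3.

-1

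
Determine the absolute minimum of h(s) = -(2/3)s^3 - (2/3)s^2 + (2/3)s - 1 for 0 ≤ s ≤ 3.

-23

Differentiating, h'(s) = -2s^2 - (4/3)s + 2/3; whose only zero in [0, 3] is s = 1/3.
Candidates: h(0) = -1; h(1/3) = -71/81; h(3) = -23.
Hence the absolute minimum is -23 at s = 3.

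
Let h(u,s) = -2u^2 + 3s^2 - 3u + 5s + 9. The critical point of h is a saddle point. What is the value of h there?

∂h/∂u = -4u - 3 = 0 and ∂h/∂s = 6s + 5 = 0, so (u, s) = (-3/4, -5/6).
The Hessian has h_{uu} = -4, h_{ss} = 6, h_{us} = 0, giving D = -24 < 0, so the point is a saddle point.
h(-3/4, -5/6) = 193/24.

193/24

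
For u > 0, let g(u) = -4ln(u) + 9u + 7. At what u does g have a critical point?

4/9

g'(u) = -4/u + 9 = 0 gives u = 4/9.
g''(u) = 4/u², which is positive for u > 0, so this is a local minimum.
g(4/9) = -4·ln(4/9) + 4 + 7 ≈ 14.2437.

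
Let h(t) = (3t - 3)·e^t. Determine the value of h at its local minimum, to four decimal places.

-3.0000

Differentiating with the product rule gives h'(t) = (3t)·e^t. Since e^t > 0, the only critical point is t = 0.
h''(0) has the same sign as 3 > 0, so this is a local minimum.
h(0) = (-3)·e^(0) ≈ -3.0000.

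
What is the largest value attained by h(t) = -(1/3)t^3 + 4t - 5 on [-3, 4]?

Differentiating, h'(t) = -t^2 + 4; which vanishes at t = -2 and t = 2.
Compare values at every candidate in [-3, 4]: h(-3) = -8, h(-2) = -31/3, h(2) = 1/3, h(4) = -31/3.
Hence the absolute maximum is 1/3 at t = 2.

1/3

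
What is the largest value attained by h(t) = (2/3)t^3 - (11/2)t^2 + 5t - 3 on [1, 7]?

The derivative is 2t^2 - 11t + 5, whose only zero in [1, 7] is t = 5.
Compare values at every candidate in [1, 7]: h(1) = -17/6; h(5) = -193/6; h(7) = -53/6.
The maximum over the interval is -17/6, attained at t = 1.

-17/6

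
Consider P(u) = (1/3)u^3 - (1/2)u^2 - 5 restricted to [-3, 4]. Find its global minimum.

-37/2

Differentiating, P'(u) = u^2 - u; which vanishes at u = 0 and u = 1.
Candidates: P(-3) = -37/2, P(0) = -5, P(1) = -31/6, P(4) = 25/3.
The minimum over the interval is -37/2, attained at u = -3.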